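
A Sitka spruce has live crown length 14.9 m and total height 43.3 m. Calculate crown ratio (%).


Formula: Crown Ratio = (Crown Length / Total Height) * 100
CR = (14.9 m / 43.3 m) * 100
CR = 0.3441 * 100 = 34.4%

34.4


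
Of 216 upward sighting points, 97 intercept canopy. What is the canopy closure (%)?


Formula: Canopy closure = covered points / total points * 100
Closure = 97 / 216 * 100
Closure = 0.4491 * 100 = 44.9%

44.9


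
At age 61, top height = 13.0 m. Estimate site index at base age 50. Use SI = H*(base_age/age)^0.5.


Formula: SI = H_dom * (base_age / age)^0.5
Age ratio = 50 / 61 = 0.81967
sqrt(age_ratio) = 0.90536
SI = 13.0 * 0.90536 = 11.8 m

11.8


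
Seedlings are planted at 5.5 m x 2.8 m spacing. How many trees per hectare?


Formula: TPH = 10000 m^2/ha / (spacing_x * spacing_y)
Area per tree = 5.5 m * 2.8 m = 15.4 m^2
TPH = 10000 / 15.4 = 649 trees/ha

649


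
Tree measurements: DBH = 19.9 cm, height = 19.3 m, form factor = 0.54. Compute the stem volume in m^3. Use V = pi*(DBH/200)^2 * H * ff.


Formula: V = pi * (DBH/200)^2 * H * ff
Radius = DBH/200 = 19.9/200 = 0.0995 m
Radius^2 = 0.0995^2 = 0.00990025 m^2
V = pi * 0.00990025 * 19.3 * 0.54
V = 0.324 m^3

0.324


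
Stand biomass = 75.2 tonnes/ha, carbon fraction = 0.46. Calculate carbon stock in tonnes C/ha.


Formula: Carbon Stock = Biomass * Carbon Fraction
C = 75.2 t/ha * 0.46
C = 34.6 t C/ha

34.6


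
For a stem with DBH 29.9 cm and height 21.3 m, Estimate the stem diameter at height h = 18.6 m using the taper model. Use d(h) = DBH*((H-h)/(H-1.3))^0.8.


Taper: d(h) = DBH * ((H - h) / (H - 1.3))^0.8
Numerator = H - h = 21.3 - 18.6 = 2.7 m
Denominator = H - 1.3 = 21.3 - 1.3 = 20.0 m
Ratio = 2.7 / 20.0 = 0.135
d = 29.9 * 0.135^0.8 = 6.0 cm

6.0


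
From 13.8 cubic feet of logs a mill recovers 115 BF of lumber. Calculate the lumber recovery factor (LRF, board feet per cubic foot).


Formula: LRF = Lumber Output (BF) / Log Input (ft^3)
LRF = 115 BF / 13.8 ft^3
LRF = 8.33 BF/ft^3

8.33


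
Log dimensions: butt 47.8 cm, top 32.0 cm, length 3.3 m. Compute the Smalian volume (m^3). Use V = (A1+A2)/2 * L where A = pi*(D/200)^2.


Smalian: V = (A1 + A2)/2 * L,  A = pi*(D/200)^2
A1 = pi*(47.8/200)^2 = 0.179451 m^2
A2 = pi*(32.0/200)^2 = 0.080425 m^2
V = (0.179451+0.080425)/2*3.3 = 0.4288 m^3

0.4288


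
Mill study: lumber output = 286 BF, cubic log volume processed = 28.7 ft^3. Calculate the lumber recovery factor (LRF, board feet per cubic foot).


Formula: LRF = Lumber Output (BF) / Log Input (ft^3)
LRF = 286 BF / 28.7 ft^3
LRF = 9.97 BF/ft^3

9.97


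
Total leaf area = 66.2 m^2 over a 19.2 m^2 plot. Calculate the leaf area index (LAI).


Formula: LAI = total leaf area / ground area  (dimensionless)
LAI = 66.2 m^2 / 19.2 m^2
LAI = 3.45

3.45


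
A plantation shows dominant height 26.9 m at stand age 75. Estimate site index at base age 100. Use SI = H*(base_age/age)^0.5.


Formula: SI = H_dom * (base_age / age)^0.5
Age ratio = 100 / 75 = 1.33333
sqrt(age_ratio) = 1.1547
SI = 26.9 * 1.1547 = 31.1 m

31.1


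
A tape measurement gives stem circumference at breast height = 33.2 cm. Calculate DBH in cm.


Formula: DBH = C / pi
DBH = 33.2 / pi
pi = 3.14159...
DBH = 10.6 cm

10.6


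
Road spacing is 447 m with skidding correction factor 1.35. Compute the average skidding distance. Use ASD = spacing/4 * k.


Formula: ASD = (spacing / 4) * correction
Uncorrected distance = spacing / 4 = 447 / 4 = 111.75 m
ASD = 111.75 * 1.35 = 151 m

151


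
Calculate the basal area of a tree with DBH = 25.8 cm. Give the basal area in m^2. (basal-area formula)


Formula: BA = pi * (DBH/2)^2 / 10000  (cm^2 to m^2)
Radius = DBH/2 = 25.8/2 = 12.9 cm
BA = pi * 12.9^2 / 10000
   = 522.7924 cm^2 / 10000
   = 0.0523 m^2

0.0523


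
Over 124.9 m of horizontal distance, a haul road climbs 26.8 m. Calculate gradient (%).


Formula: Gradient = rise / run * 100
Gradient = 26.8 / 124.9 * 100 = 21.5%

21.5


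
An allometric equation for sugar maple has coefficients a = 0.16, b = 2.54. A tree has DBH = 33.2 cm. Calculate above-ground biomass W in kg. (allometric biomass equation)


Formula: W = a * DBH^b  (allometric power law)
DBH^b = 33.2^2.54 = 7306.1861
W = 0.16 * 7306.1861 = 1169.0 kg

1169.0


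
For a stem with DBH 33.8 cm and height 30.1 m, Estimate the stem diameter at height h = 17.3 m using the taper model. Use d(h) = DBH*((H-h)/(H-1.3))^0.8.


Taper: d(h) = DBH * ((H - h) / (H - 1.3))^0.8
Numerator = H - h = 30.1 - 17.3 = 12.8 m
Denominator = H - 1.3 = 30.1 - 1.3 = 28.8 m
Ratio = 12.8 / 28.8 = 0.44444
d = 33.8 * 0.44444^0.8 = 17.7 cm

17.7


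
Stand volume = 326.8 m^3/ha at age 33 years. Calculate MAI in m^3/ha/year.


Formula: MAI = Total Volume / Stand Age
MAI = 326.8 m^3/ha / 33 years
MAI = 9.9 m^3/ha/year

9.9


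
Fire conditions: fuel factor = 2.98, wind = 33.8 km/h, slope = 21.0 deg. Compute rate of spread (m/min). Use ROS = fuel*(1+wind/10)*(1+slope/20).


Formula: ROS = fuel * (1 + wind/10) * (1 + slope/20)
Wind factor = 1 + 33.8/10 = 4.38
Slope factor = 1 + 21.0/20 = 2.05
ROS = 2.98 * 4.38 * 2.05 = 26.76 m/min

26.76


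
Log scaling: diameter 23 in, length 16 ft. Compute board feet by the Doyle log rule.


Doyle: BF = (D - 4)^2 * L / 16
Adjusted diameter = 23 - 4 = 19 in
(D-4)^2 = 19^2 = 361
BF = 361 * 16 / 16 = 361 BF

361


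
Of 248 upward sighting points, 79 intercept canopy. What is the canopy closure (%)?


Formula: Canopy closure = covered points / total points * 100
Closure = 79 / 248 * 100
Closure = 0.3185 * 100 = 31.9%

31.9


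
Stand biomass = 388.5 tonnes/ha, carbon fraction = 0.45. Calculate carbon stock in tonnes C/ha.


Formula: Carbon Stock = Biomass * Carbon Fraction
C = 388.5 t/ha * 0.45
C = 174.8 t C/ha

174.8


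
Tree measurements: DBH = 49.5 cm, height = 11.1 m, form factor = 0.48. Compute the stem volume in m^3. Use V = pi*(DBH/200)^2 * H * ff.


Formula: V = pi * (DBH/200)^2 * H * ff
Radius = DBH/200 = 49.5/200 = 0.2475 m
Radius^2 = 0.2475^2 = 0.06125625 m^2
V = pi * 0.06125625 * 11.1 * 0.48
V = 1.025 m^3

1.025


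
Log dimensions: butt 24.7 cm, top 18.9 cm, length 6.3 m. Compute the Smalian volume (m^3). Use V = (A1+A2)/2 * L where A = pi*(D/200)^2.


Smalian: V = (A1 + A2)/2 * L,  A = pi*(D/200)^2
A1 = pi*(24.7/200)^2 = 0.047916 m^2
A2 = pi*(18.9/200)^2 = 0.028055 m^2
V = (0.047916+0.028055)/2*6.3 = 0.2393 m^3

0.2393


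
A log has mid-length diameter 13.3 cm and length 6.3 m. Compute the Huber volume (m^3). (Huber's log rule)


Huber: V = Am * L,  Am = pi*(Dm/200)^2
Am = pi*(13.3/200)^2 = 0.013893 m^2
V = 0.013893*6.3 = 0.0875 m^3

0.0875


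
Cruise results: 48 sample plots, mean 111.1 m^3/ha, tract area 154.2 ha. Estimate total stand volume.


Formula: Total Volume = Mean Volume per ha * Total Area
Total Volume = 111.1 m^3/ha * 154.2 ha
Total Volume = 17132 m^3

17132


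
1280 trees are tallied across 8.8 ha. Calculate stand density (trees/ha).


Formula: Stand Density = N_trees / Area_ha
Density = 1280 trees / 8.8 ha
Density = 145 trees/ha

145


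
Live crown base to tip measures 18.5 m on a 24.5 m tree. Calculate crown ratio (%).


Formula: Crown Ratio = (Crown Length / Total Height) * 100
CR = (18.5 m / 24.5 m) * 100
CR = 0.7551 * 100 = 75.5%

75.5


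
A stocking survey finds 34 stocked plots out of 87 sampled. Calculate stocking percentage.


Formula: Stocking % = stocked plots / total plots * 100
Stocking = 34 / 87 * 100
Stocking = 0.3908 * 100 = 39.1%

39.1


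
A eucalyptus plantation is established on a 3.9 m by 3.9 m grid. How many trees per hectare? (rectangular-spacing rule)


Formula: TPH = 10000 m^2/ha / (spacing_x * spacing_y)
Area per tree = 3.9 m * 3.9 m = 15.21 m^2
TPH = 10000 / 15.21 = 657 trees/ha

657


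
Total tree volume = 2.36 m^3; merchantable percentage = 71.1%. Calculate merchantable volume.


Formula: MV = V_total * (merchantable_pct / 100)
Merchantable fraction = 71.1% / 100 = 0.711
MV = 2.36 m^3 * 0.711 = 1.678 m^3

1.678


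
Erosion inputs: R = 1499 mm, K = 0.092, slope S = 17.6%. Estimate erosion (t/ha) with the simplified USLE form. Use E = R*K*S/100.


Formula: E = R * K * S / 100  (simplified USLE)
R * K = 1499 * 0.092 = 137.908
E = 137.908 * 17.6 / 100 = 24.27 t/ha

24.27


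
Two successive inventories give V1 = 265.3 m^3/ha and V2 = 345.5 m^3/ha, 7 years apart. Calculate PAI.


Formula: PAI = (V_T2 - V_T1) / (T2 - T1)
Volume increment = 345.5 - 265.3 = 80.2 m^3/ha
PAI = 80.2 / 7 = 11.46 m^3/ha/year

11.46


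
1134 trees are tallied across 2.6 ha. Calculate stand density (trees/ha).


Formula: Stand Density = N_trees / Area_ha
Density = 1134 trees / 2.6 ha
Density = 436 trees/ha

436


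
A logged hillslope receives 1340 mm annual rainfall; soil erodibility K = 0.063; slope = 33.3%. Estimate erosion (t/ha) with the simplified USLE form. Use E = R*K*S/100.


Formula: E = R * K * S / 100  (simplified USLE)
R * K = 1340 * 0.063 = 84.42
E = 84.42 * 33.3 / 100 = 28.11 t/ha

28.11


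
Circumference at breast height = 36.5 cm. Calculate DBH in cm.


Formula: DBH = C / pi
DBH = 36.5 / pi
pi = 3.14159...
DBH = 11.6 cm

11.6


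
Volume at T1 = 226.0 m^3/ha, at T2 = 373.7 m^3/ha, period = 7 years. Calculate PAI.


Formula: PAI = (V_T2 - V_T1) / (T2 - T1)
Volume increment = 373.7 - 226.0 = 147.7 m^3/ha
PAI = 147.7 / 7 = 21.1 m^3/ha/year

21.1


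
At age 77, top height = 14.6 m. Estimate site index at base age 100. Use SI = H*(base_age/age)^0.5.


Formula: SI = H_dom * (base_age / age)^0.5
Age ratio = 100 / 77 = 1.2987
sqrt(age_ratio) = 1.13961
SI = 14.6 * 1.13961 = 16.6 m

16.6


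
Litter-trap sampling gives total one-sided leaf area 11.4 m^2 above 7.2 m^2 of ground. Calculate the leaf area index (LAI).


Formula: LAI = total leaf area / ground area  (dimensionless)
LAI = 11.4 m^2 / 7.2 m^2
LAI = 1.58

1.58


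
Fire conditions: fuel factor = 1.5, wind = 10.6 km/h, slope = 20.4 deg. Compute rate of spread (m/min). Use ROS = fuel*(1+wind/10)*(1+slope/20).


Formula: ROS = fuel * (1 + wind/10) * (1 + slope/20)
Wind factor = 1 + 10.6/10 = 2.06
Slope factor = 1 + 20.4/20 = 2.02
ROS = 1.5 * 2.06 * 2.02 = 6.24 m/min

6.24


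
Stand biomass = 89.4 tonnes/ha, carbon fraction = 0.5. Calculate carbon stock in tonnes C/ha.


Formula: Carbon Stock = Biomass * Carbon Fraction
C = 89.4 t/ha * 0.5
C = 44.7 t C/ha

44.7


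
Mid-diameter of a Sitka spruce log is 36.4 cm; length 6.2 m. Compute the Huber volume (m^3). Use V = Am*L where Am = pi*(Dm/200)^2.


Huber: V = Am * L,  Am = pi*(Dm/200)^2
Am = pi*(36.4/200)^2 = 0.104062 m^2
V = 0.104062*6.2 = 0.6452 m^3

0.6452


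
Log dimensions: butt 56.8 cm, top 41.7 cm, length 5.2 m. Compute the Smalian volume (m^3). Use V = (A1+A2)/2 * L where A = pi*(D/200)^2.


Smalian: V = (A1 + A2)/2 * L,  A = pi*(D/200)^2
A1 = pi*(56.8/200)^2 = 0.253388 m^2
A2 = pi*(41.7/200)^2 = 0.136572 m^2
V = (0.253388+0.136572)/2*5.2 = 1.0139 m^3

1.0139


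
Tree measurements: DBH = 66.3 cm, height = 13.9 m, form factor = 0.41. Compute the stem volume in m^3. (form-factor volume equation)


Formula: V = pi * (DBH/200)^2 * H * ff
Radius = DBH/200 = 66.3/200 = 0.3315 m
Radius^2 = 0.3315^2 = 0.10989225 m^2
V = pi * 0.10989225 * 13.9 * 0.41
V = 1.968 m^3

1.968


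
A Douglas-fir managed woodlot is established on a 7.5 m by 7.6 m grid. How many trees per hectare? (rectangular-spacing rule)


Formula: TPH = 10000 m^2/ha / (spacing_x * spacing_y)
Area per tree = 7.5 m * 7.6 m = 57.0 m^2
TPH = 10000 / 57.0 = 175 trees/ha

175


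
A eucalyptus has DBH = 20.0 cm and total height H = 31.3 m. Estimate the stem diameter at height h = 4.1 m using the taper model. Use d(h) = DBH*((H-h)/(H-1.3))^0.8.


Taper: d(h) = DBH * ((H - h) / (H - 1.3))^0.8
Numerator = H - h = 31.3 - 4.1 = 27.2 m
Denominator = H - 1.3 = 31.3 - 1.3 = 30.0 m
Ratio = 27.2 / 30.0 = 0.90667
d = 20.0 * 0.90667^0.8 = 18.5 cm

18.5


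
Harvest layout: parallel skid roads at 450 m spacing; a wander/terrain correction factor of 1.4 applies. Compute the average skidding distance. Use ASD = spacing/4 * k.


Formula: ASD = (spacing / 4) * correction
Uncorrected distance = spacing / 4 = 450 / 4 = 112.5 m
ASD = 112.5 * 1.4 = 158 m

158


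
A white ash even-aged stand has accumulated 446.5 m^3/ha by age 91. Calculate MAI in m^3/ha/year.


Formula: MAI = Total Volume / Stand Age
MAI = 446.5 m^3/ha / 91 years
MAI = 4.91 m^3/ha/year

4.91


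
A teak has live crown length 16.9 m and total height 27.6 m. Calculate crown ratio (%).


Formula: Crown Ratio = (Crown Length / Total Height) * 100
CR = (16.9 m / 27.6 m) * 100
CR = 0.6123 * 100 = 61.2%

61.2


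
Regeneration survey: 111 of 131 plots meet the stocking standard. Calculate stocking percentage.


Formula: Stocking % = stocked plots / total plots * 100
Stocking = 111 / 131 * 100
Stocking = 0.8473 * 100 = 84.7%

84.7


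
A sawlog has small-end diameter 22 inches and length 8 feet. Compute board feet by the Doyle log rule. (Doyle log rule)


Doyle: BF = (D - 4)^2 * L / 16
Adjusted diameter = 22 - 4 = 18 in
(D-4)^2 = 18^2 = 324
BF = 324 * 8 / 16 = 162 BF

162


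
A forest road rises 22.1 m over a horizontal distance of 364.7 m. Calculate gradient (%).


Formula: Gradient = rise / run * 100
Gradient = 22.1 / 364.7 * 100 = 6.1%

6.1


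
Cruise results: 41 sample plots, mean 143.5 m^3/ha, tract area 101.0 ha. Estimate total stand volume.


Formula: Total Volume = Mean Volume per ha * Total Area
Total Volume = 143.5 m^3/ha * 101.0 ha
Total Volume = 14494 m^3

14494


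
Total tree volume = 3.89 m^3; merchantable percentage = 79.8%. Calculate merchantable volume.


Formula: MV = V_total * (merchantable_pct / 100)
Merchantable fraction = 79.8% / 100 = 0.798
MV = 3.89 m^3 * 0.798 = 3.104 m^3

3.104


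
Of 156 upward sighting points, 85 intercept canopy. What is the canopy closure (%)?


Formula: Canopy closure = covered points / total points * 100
Closure = 85 / 156 * 100
Closure = 0.5449 * 100 = 54.5%

54.5


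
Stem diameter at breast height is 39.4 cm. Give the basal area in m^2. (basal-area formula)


Formula: BA = pi * (DBH/2)^2 / 10000  (cm^2 to m^2)
Radius = DBH/2 = 39.4/2 = 19.7 cm
BA = pi * 19.7^2 / 10000
   = 1219.2207 cm^2 / 10000
   = 0.1219 m^2

0.1219


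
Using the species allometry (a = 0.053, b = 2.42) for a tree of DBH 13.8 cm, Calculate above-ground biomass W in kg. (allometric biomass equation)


Formula: W = a * DBH^b  (allometric power law)
DBH^b = 13.8^2.42 = 573.4656
W = 0.053 * 573.4656 = 30.4 kg

30.4


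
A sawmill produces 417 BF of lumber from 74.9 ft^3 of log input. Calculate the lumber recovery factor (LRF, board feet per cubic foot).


Formula: LRF = Lumber Output (BF) / Log Input (ft^3)
LRF = 417 BF / 74.9 ft^3
LRF = 5.57 BF/ft^3

5.57


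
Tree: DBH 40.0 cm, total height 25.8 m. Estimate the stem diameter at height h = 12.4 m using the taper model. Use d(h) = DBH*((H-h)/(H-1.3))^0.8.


Taper: d(h) = DBH * ((H - h) / (H - 1.3))^0.8
Numerator = H - h = 25.8 - 12.4 = 13.4 m
Denominator = H - 1.3 = 25.8 - 1.3 = 24.5 m
Ratio = 13.4 / 24.5 = 0.54694
d = 40.0 * 0.54694^0.8 = 24.7 cm

24.7


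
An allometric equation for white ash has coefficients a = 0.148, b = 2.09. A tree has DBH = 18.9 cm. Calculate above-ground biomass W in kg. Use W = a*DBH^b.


Formula: W = a * DBH^b  (allometric power law)
DBH^b = 18.9^2.09 = 465.3773
W = 0.148 * 465.3773 = 68.9 kg

68.9


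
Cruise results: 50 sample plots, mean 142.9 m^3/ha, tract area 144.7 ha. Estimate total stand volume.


Formula: Total Volume = Mean Volume per ha * Total Area
Total Volume = 142.9 m^3/ha * 144.7 ha
Total Volume = 20678 m^3

20678


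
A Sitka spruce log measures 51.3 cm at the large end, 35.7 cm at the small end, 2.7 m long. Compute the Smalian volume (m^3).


Smalian: V = (A1 + A2)/2 * L,  A = pi*(D/200)^2
A1 = pi*(51.3/200)^2 = 0.206692 m^2
A2 = pi*(35.7/200)^2 = 0.100098 m^2
V = (0.206692+0.100098)/2*2.7 = 0.4142 m^3

0.4142


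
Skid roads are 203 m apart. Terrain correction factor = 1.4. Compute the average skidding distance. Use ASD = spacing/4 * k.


Formula: ASD = (spacing / 4) * correction
Uncorrected distance = spacing / 4 = 203 / 4 = 50.75 m
ASD = 50.75 * 1.4 = 71 m

71


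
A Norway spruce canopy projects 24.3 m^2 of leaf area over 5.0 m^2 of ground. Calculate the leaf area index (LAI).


Formula: LAI = total leaf area / ground area  (dimensionless)
LAI = 24.3 m^2 / 5.0 m^2
LAI = 4.86

4.86


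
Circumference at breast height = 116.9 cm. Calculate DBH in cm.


Formula: DBH = C / pi
DBH = 116.9 / pi
pi = 3.14159...
DBH = 37.2 cm

37.2


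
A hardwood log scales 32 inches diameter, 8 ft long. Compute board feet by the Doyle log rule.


Doyle: BF = (D - 4)^2 * L / 16
Adjusted diameter = 32 - 4 = 28 in
(D-4)^2 = 28^2 = 784
BF = 784 * 8 / 16 = 392 BF

392


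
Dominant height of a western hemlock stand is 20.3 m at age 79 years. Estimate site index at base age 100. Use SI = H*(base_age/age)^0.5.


Formula: SI = H_dom * (base_age / age)^0.5
Age ratio = 100 / 79 = 1.26582
sqrt(age_ratio) = 1.12509
SI = 20.3 * 1.12509 = 22.8 m

22.8


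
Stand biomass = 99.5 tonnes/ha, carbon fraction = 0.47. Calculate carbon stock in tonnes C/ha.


Formula: Carbon Stock = Biomass * Carbon Fraction
C = 99.5 t/ha * 0.47
C = 46.8 t C/ha

46.8


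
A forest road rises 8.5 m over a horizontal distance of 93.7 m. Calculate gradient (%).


Formula: Gradient = rise / run * 100
Gradient = 8.5 / 93.7 * 100 = 9.1%

9.1


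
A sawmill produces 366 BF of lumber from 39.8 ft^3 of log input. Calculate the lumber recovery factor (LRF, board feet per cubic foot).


Formula: LRF = Lumber Output (BF) / Log Input (ft^3)
LRF = 366 BF / 39.8 ft^3
LRF = 9.2 BF/ft^3

9.2


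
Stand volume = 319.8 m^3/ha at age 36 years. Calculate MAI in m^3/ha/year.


Formula: MAI = Total Volume / Stand Age
MAI = 319.8 m^3/ha / 36 years
MAI = 8.88 m^3/ha/year

8.88


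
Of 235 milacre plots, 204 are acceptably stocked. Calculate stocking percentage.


Formula: Stocking % = stocked plots / total plots * 100
Stocking = 204 / 235 * 100
Stocking = 0.8681 * 100 = 86.8%

86.8


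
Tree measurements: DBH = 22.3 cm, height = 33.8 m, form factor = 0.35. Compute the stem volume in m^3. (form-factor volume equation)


Formula: V = pi * (DBH/200)^2 * H * ff
Radius = DBH/200 = 22.3/200 = 0.1115 m
Radius^2 = 0.1115^2 = 0.01243225 m^2
V = pi * 0.01243225 * 33.8 * 0.35
V = 0.462 m^3

0.462


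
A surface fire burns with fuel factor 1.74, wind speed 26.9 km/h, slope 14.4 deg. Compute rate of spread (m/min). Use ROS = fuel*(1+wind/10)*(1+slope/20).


Formula: ROS = fuel * (1 + wind/10) * (1 + slope/20)
Wind factor = 1 + 26.9/10 = 3.69
Slope factor = 1 + 14.4/20 = 1.72
ROS = 1.74 * 3.69 * 1.72 = 11.04 m/min

11.04


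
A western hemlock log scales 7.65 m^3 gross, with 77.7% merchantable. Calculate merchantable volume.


Formula: MV = V_total * (merchantable_pct / 100)
Merchantable fraction = 77.7% / 100 = 0.777
MV = 7.65 m^3 * 0.777 = 5.944 m^3

5.944


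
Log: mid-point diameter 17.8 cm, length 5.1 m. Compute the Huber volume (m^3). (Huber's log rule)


Huber: V = Am * L,  Am = pi*(Dm/200)^2
Am = pi*(17.8/200)^2 = 0.024885 m^2
V = 0.024885*5.1 = 0.1269 m^3

0.1269


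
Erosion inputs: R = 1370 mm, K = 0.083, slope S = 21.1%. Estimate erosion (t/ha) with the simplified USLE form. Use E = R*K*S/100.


Formula: E = R * K * S / 100  (simplified USLE)
R * K = 1370 * 0.083 = 113.71
E = 113.71 * 21.1 / 100 = 23.99 t/ha

23.99


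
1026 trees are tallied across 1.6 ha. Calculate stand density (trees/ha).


Formula: Stand Density = N_trees / Area_ha
Density = 1026 trees / 1.6 ha
Density = 641 trees/ha

641


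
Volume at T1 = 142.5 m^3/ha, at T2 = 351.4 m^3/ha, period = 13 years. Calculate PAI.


Formula: PAI = (V_T2 - V_T1) / (T2 - T1)
Volume increment = 351.4 - 142.5 = 208.9 m^3/ha
PAI = 208.9 / 13 = 16.07 m^3/ha/year

16.07


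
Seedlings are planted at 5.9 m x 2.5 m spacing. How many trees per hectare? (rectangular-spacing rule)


Formula: TPH = 10000 m^2/ha / (spacing_x * spacing_y)
Area per tree = 5.9 m * 2.5 m = 14.75 m^2
TPH = 10000 / 14.75 = 678 trees/ha

678


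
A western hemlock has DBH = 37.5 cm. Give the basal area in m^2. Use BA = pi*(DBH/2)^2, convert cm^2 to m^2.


Formula: BA = pi * (DBH/2)^2 / 10000  (cm^2 to m^2)
Radius = DBH/2 = 37.5/2 = 18.75 cm
BA = pi * 18.75^2 / 10000
   = 1104.4662 cm^2 / 10000
   = 0.1104 m^2

0.1104


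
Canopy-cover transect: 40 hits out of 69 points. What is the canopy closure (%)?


Formula: Canopy closure = covered points / total points * 100
Closure = 40 / 69 * 100
Closure = 0.5797 * 100 = 58.0%

58.0


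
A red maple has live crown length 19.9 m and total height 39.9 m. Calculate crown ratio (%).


Formula: Crown Ratio = (Crown Length / Total Height) * 100
CR = (19.9 m / 39.9 m) * 100
CR = 0.4987 * 100 = 49.9%

49.9


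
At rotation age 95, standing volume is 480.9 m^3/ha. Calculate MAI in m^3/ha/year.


Formula: MAI = Total Volume / Stand Age
MAI = 480.9 m^3/ha / 95 years
MAI = 5.06 m^3/ha/year

5.06


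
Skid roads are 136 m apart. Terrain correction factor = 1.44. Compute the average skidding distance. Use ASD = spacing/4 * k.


Formula: ASD = (spacing / 4) * correction
Uncorrected distance = spacing / 4 = 136 / 4 = 34 m
ASD = 34 * 1.44 = 49 m

49


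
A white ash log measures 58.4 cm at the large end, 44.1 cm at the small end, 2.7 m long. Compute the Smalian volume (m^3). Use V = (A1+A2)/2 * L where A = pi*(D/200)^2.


Smalian: V = (A1 + A2)/2 * L,  A = pi*(D/200)^2
A1 = pi*(58.4/200)^2 = 0.267865 m^2
A2 = pi*(44.1/200)^2 = 0.152745 m^2
V = (0.267865+0.152745)/2*2.7 = 0.5678 m^3

0.5678


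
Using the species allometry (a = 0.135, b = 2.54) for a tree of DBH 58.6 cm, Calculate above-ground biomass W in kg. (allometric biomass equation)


Formula: W = a * DBH^b  (allometric power law)
DBH^b = 58.6^2.54 = 30935.6998
W = 0.135 * 30935.6998 = 4176.3 kg

4176.3


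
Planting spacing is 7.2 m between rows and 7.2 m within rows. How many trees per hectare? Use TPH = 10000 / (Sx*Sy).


Formula: TPH = 10000 m^2/ha / (spacing_x * spacing_y)
Area per tree = 7.2 m * 7.2 m = 51.84 m^2
TPH = 10000 / 51.84 = 193 trees/ha

193


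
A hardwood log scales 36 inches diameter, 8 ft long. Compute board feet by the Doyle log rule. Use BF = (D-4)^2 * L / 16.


Doyle: BF = (D - 4)^2 * L / 16
Adjusted diameter = 36 - 4 = 32 in
(D-4)^2 = 32^2 = 1024
BF = 1024 * 8 / 16 = 512 BF

512


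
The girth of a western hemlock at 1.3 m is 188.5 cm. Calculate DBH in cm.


Formula: DBH = C / pi
DBH = 188.5 / pi
pi = 3.14159...
DBH = 60.0 cm

60.0


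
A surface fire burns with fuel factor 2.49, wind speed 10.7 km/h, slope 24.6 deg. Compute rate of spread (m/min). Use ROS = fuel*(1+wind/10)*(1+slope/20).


Formula: ROS = fuel * (1 + wind/10) * (1 + slope/20)
Wind factor = 1 + 10.7/10 = 2.07
Slope factor = 1 + 24.6/20 = 2.23
ROS = 2.49 * 2.07 * 2.23 = 11.49 m/min

11.49


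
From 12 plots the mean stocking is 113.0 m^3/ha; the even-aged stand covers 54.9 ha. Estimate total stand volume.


Formula: Total Volume = Mean Volume per ha * Total Area
Total Volume = 113.0 m^3/ha * 54.9 ha
Total Volume = 6204 m^3

6204


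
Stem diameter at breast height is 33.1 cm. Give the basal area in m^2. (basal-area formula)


Formula: BA = pi * (DBH/2)^2 / 10000  (cm^2 to m^2)
Radius = DBH/2 = 33.1/2 = 16.55 cm
BA = pi * 16.55^2 / 10000
   = 860.4901 cm^2 / 10000
   = 0.086 m^2

0.086


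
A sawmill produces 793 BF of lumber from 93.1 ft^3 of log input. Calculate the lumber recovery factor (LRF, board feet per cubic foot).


Formula: LRF = Lumber Output (BF) / Log Input (ft^3)
LRF = 793 BF / 93.1 ft^3
LRF = 8.52 BF/ft^3

8.52


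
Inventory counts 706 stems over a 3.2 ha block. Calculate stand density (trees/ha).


Formula: Stand Density = N_trees / Area_ha
Density = 706 trees / 3.2 ha
Density = 221 trees/ha

221


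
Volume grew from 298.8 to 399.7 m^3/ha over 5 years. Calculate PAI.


Formula: PAI = (V_T2 - V_T1) / (T2 - T1)
Volume increment = 399.7 - 298.8 = 100.9 m^3/ha
PAI = 100.9 / 5 = 20.18 m^3/ha/year

20.18


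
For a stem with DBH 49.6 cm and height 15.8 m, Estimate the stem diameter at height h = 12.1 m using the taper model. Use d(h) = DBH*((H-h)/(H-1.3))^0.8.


Taper: d(h) = DBH * ((H - h) / (H - 1.3))^0.8
Numerator = H - h = 15.8 - 12.1 = 3.7 m
Denominator = H - 1.3 = 15.8 - 1.3 = 14.5 m
Ratio = 3.7 / 14.5 = 0.25517
d = 49.6 * 0.25517^0.8 = 16.6 cm

16.6


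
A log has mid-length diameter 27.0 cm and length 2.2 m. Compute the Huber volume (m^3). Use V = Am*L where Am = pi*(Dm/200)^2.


Huber: V = Am * L,  Am = pi*(Dm/200)^2
Am = pi*(27.0/200)^2 = 0.057256 m^2
V = 0.057256*2.2 = 0.126 m^3

0.126


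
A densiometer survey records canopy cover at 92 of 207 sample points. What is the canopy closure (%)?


Formula: Canopy closure = covered points / total points * 100
Closure = 92 / 207 * 100
Closure = 0.4444 * 100 = 44.4%

44.4


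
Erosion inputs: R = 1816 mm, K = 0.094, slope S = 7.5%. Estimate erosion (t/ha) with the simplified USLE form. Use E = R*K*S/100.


Formula: E = R * K * S / 100  (simplified USLE)
R * K = 1816 * 0.094 = 170.704
E = 170.704 * 7.5 / 100 = 12.8 t/ha

12.8


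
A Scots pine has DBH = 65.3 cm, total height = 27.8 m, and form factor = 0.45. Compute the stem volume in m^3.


Formula: V = pi * (DBH/200)^2 * H * ff
Radius = DBH/200 = 65.3/200 = 0.3265 m
Radius^2 = 0.3265^2 = 0.10660225 m^2
V = pi * 0.10660225 * 27.8 * 0.45
V = 4.19 m^3

4.19


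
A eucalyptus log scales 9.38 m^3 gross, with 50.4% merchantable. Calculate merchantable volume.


Formula: MV = V_total * (merchantable_pct / 100)
Merchantable fraction = 50.4% / 100 = 0.504
MV = 9.38 m^3 * 0.504 = 4.728 m^3

4.728


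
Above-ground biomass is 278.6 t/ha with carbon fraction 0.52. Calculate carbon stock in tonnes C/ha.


Formula: Carbon Stock = Biomass * Carbon Fraction
C = 278.6 t/ha * 0.52
C = 144.9 t C/ha

144.9


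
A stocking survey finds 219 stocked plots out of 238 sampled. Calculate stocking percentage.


Formula: Stocking % = stocked plots / total plots * 100
Stocking = 219 / 238 * 100
Stocking = 0.9202 * 100 = 92.0%

92.0


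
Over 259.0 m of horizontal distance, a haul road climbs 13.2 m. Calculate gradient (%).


Formula: Gradient = rise / run * 100
Gradient = 13.2 / 259.0 * 100 = 5.1%

5.1


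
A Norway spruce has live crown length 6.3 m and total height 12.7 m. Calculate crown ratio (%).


Formula: Crown Ratio = (Crown Length / Total Height) * 100
CR = (6.3 m / 12.7 m) * 100
CR = 0.4961 * 100 = 49.6%

49.6


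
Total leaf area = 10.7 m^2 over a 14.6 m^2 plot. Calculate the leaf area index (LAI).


Formula: LAI = total leaf area / ground area  (dimensionless)
LAI = 10.7 m^2 / 14.6 m^2
LAI = 0.73

0.73


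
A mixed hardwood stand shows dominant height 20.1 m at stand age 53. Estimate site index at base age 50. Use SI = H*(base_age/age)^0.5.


Formula: SI = H_dom * (base_age / age)^0.5
Age ratio = 50 / 53 = 0.9434
sqrt(age_ratio) = 0.97129
SI = 20.1 * 0.97129 = 19.5 m

19.5


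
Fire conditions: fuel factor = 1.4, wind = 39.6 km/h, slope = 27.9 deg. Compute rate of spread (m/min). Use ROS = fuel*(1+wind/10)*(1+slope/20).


Formula: ROS = fuel * (1 + wind/10) * (1 + slope/20)
Wind factor = 1 + 39.6/10 = 4.96
Slope factor = 1 + 27.9/20 = 2.395
ROS = 1.4 * 4.96 * 2.395 = 16.63 m/min

16.63


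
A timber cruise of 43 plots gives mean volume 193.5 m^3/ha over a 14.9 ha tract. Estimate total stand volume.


Formula: Total Volume = Mean Volume per ha * Total Area
Total Volume = 193.5 m^3/ha * 14.9 ha
Total Volume = 2883 m^3

2883


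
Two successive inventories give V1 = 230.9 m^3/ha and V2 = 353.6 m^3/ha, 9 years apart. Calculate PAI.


Formula: PAI = (V_T2 - V_T1) / (T2 - T1)
Volume increment = 353.6 - 230.9 = 122.7 m^3/ha
PAI = 122.7 / 9 = 13.63 m^3/ha/year

13.63


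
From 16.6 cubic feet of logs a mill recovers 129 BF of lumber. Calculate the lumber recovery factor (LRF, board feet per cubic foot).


Formula: LRF = Lumber Output (BF) / Log Input (ft^3)
LRF = 129 BF / 16.6 ft^3
LRF = 7.77 BF/ft^3

7.77


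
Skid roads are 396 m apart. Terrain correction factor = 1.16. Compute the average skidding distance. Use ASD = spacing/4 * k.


Formula: ASD = (spacing / 4) * correction
Uncorrected distance = spacing / 4 = 396 / 4 = 99 m
ASD = 99 * 1.16 = 115 m

115


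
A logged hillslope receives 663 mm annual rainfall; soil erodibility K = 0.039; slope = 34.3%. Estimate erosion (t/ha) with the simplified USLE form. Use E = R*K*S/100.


Formula: E = R * K * S / 100  (simplified USLE)
R * K = 663 * 0.039 = 25.857
E = 25.857 * 34.3 / 100 = 8.87 t/ha

8.87


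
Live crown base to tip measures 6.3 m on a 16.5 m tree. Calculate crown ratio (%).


Formula: Crown Ratio = (Crown Length / Total Height) * 100
CR = (6.3 m / 16.5 m) * 100
CR = 0.3818 * 100 = 38.2%

38.2


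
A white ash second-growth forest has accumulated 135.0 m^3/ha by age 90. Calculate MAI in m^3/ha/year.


Formula: MAI = Total Volume / Stand Age
MAI = 135.0 m^3/ha / 90 years
MAI = 1.5 m^3/ha/year

1.5


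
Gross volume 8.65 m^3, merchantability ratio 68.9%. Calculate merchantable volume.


Formula: MV = V_total * (merchantable_pct / 100)
Merchantable fraction = 68.9% / 100 = 0.689
MV = 8.65 m^3 * 0.689 = 5.96 m^3

5.96


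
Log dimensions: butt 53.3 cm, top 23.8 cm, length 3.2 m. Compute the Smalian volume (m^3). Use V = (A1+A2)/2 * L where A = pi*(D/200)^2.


Smalian: V = (A1 + A2)/2 * L,  A = pi*(D/200)^2
A1 = pi*(53.3/200)^2 = 0.223123 m^2
A2 = pi*(23.8/200)^2 = 0.044488 m^2
V = (0.223123+0.044488)/2*3.2 = 0.4282 m^3

0.4282


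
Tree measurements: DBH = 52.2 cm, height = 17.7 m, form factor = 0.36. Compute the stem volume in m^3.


Formula: V = pi * (DBH/200)^2 * H * ff
Radius = DBH/200 = 52.2/200 = 0.261 m
Radius^2 = 0.261^2 = 0.068121 m^2
V = pi * 0.068121 * 17.7 * 0.36
V = 1.364 m^3

1.364


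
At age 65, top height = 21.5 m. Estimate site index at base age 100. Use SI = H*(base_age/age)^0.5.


Formula: SI = H_dom * (base_age / age)^0.5
Age ratio = 100 / 65 = 1.53846
sqrt(age_ratio) = 1.24035
SI = 21.5 * 1.24035 = 26.7 m

26.7


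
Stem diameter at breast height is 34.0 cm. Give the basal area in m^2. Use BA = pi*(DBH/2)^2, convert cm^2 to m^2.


Formula: BA = pi * (DBH/2)^2 / 10000  (cm^2 to m^2)
Radius = DBH/2 = 34.0/2 = 17.0 cm
BA = pi * 17.0^2 / 10000
   = 907.9203 cm^2 / 10000
   = 0.0908 m^2

0.0908


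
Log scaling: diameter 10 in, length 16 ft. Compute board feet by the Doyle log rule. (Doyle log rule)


Doyle: BF = (D - 4)^2 * L / 16
Adjusted diameter = 10 - 4 = 6 in
(D-4)^2 = 6^2 = 36
BF = 36 * 16 / 16 = 36 BF

36


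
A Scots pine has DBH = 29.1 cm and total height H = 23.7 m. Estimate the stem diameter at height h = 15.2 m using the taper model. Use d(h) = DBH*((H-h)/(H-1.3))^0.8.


Taper: d(h) = DBH * ((H - h) / (H - 1.3))^0.8
Numerator = H - h = 23.7 - 15.2 = 8.5 m
Denominator = H - 1.3 = 23.7 - 1.3 = 22.4 m
Ratio = 8.5 / 22.4 = 0.37946
d = 29.1 * 0.37946^0.8 = 13.4 cm

13.4


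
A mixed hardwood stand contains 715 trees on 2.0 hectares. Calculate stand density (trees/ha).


Formula: Stand Density = N_trees / Area_ha
Density = 715 trees / 2.0 ha
Density = 358 trees/ha

358


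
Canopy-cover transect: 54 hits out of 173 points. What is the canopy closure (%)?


Formula: Canopy closure = covered points / total points * 100
Closure = 54 / 173 * 100
Closure = 0.3121 * 100 = 31.2%

31.2


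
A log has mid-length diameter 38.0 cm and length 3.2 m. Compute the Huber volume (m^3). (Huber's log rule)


Huber: V = Am * L,  Am = pi*(Dm/200)^2
Am = pi*(38.0/200)^2 = 0.113411 m^2
V = 0.113411*3.2 = 0.3629 m^3

0.3629


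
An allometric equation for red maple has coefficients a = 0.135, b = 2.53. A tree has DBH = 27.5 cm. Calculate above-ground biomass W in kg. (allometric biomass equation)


Formula: W = a * DBH^b  (allometric power law)
DBH^b = 27.5^2.53 = 4380.3793
W = 0.135 * 4380.3793 = 591.4 kg

591.4


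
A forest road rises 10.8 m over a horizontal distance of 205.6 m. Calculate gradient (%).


Formula: Gradient = rise / run * 100
Gradient = 10.8 / 205.6 * 100 = 5.3%

5.3


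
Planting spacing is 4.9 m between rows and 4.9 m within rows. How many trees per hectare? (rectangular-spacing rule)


Formula: TPH = 10000 m^2/ha / (spacing_x * spacing_y)
Area per tree = 4.9 m * 4.9 m = 24.01 m^2
TPH = 10000 / 24.01 = 416 trees/ha

416


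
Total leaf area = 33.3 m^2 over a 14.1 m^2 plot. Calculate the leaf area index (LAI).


Formula: LAI = total leaf area / ground area  (dimensionless)
LAI = 33.3 m^2 / 14.1 m^2
LAI = 2.36

2.36


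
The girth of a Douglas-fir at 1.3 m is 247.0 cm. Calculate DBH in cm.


Formula: DBH = C / pi
DBH = 247.0 / pi
pi = 3.14159...
DBH = 78.6 cm

78.6


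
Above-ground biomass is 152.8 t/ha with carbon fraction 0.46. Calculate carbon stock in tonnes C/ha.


Formula: Carbon Stock = Biomass * Carbon Fraction
C = 152.8 t/ha * 0.46
C = 70.3 t C/ha

70.3


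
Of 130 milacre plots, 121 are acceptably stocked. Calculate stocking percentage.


Formula: Stocking % = stocked plots / total plots * 100
Stocking = 121 / 130 * 100
Stocking = 0.9308 * 100 = 93.1%

93.1


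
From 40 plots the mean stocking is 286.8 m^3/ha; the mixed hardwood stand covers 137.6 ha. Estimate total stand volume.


Formula: Total Volume = Mean Volume per ha * Total Area
Total Volume = 286.8 m^3/ha * 137.6 ha
Total Volume = 39464 m^3

39464


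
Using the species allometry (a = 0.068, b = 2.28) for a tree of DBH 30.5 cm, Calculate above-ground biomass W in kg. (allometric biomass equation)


Formula: W = a * DBH^b  (allometric power law)
DBH^b = 30.5^2.28 = 2422.1645
W = 0.068 * 2422.1645 = 164.7 kg

164.7


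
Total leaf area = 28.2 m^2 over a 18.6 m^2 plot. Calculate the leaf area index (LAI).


Formula: LAI = total leaf area / ground area  (dimensionless)
LAI = 28.2 m^2 / 18.6 m^2
LAI = 1.52

1.52


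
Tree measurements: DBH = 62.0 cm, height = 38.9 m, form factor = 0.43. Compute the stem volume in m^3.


Formula: V = pi * (DBH/200)^2 * H * ff
Radius = DBH/200 = 62.0/200 = 0.31 m
Radius^2 = 0.31^2 = 0.0961 m^2
V = pi * 0.0961 * 38.9 * 0.43
V = 5.05 m^3

5.05


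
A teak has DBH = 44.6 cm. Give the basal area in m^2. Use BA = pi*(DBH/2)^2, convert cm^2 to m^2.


Formula: BA = pi * (DBH/2)^2 / 10000  (cm^2 to m^2)
Radius = DBH/2 = 44.6/2 = 22.3 cm
BA = pi * 22.3^2 / 10000
   = 1562.2826 cm^2 / 10000
   = 0.1562 m^2

0.1562


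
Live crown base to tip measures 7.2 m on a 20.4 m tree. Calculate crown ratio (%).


Formula: Crown Ratio = (Crown Length / Total Height) * 100
CR = (7.2 m / 20.4 m) * 100
CR = 0.3529 * 100 = 35.3%

35.3


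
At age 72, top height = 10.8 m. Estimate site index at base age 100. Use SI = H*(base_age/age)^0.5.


Formula: SI = H_dom * (base_age / age)^0.5
Age ratio = 100 / 72 = 1.38889
sqrt(age_ratio) = 1.17851
SI = 10.8 * 1.17851 = 12.7 m

12.7


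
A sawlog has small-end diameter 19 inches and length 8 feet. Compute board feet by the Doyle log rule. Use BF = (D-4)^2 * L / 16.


Doyle: BF = (D - 4)^2 * L / 16
Adjusted diameter = 19 - 4 = 15 in
(D-4)^2 = 15^2 = 225
BF = 225 * 8 / 16 = 113 BF

113


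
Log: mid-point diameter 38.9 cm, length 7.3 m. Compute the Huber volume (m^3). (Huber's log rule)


Huber: V = Am * L,  Am = pi*(Dm/200)^2
Am = pi*(38.9/200)^2 = 0.118847 m^2
V = 0.118847*7.3 = 0.8676 m^3

0.8676


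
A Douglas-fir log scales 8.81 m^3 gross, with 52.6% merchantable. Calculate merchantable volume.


Formula: MV = V_total * (merchantable_pct / 100)
Merchantable fraction = 52.6% / 100 = 0.526
MV = 8.81 m^3 * 0.526 = 4.634 m^3

4.634


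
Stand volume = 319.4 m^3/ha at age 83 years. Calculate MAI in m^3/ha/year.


Formula: MAI = Total Volume / Stand Age
MAI = 319.4 m^3/ha / 83 years
MAI = 3.85 m^3/ha/year

3.85


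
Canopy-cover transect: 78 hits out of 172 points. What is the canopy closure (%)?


Formula: Canopy closure = covered points / total points * 100
Closure = 78 / 172 * 100
Closure = 0.4535 * 100 = 45.3%

45.3


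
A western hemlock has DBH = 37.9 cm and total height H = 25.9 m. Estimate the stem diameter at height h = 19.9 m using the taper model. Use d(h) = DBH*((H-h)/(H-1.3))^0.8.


Taper: d(h) = DBH * ((H - h) / (H - 1.3))^0.8
Numerator = H - h = 25.9 - 19.9 = 6.0 m
Denominator = H - 1.3 = 25.9 - 1.3 = 24.6 m
Ratio = 6.0 / 24.6 = 0.2439
d = 37.9 * 0.2439^0.8 = 12.3 cm

12.3


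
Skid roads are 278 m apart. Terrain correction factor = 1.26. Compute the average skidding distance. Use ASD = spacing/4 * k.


Formula: ASD = (spacing / 4) * correction
Uncorrected distance = spacing / 4 = 278 / 4 = 69.5 m
ASD = 69.5 * 1.26 = 88 m

88


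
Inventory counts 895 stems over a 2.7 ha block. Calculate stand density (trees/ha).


Formula: Stand Density = N_trees / Area_ha
Density = 895 trees / 2.7 ha
Density = 331 trees/ha

331


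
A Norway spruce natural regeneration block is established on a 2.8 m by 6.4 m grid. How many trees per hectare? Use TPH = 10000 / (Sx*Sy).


Formula: TPH = 10000 m^2/ha / (spacing_x * spacing_y)
Area per tree = 2.8 m * 6.4 m = 17.92 m^2
TPH = 10000 / 17.92 = 558 trees/ha

558


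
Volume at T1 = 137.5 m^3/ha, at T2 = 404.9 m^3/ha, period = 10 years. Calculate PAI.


Formula: PAI = (V_T2 - V_T1) / (T2 - T1)
Volume increment = 404.9 - 137.5 = 267.4 m^3/ha
PAI = 267.4 / 10 = 26.74 m^3/ha/year

26.74


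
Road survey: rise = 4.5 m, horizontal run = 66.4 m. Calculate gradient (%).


Formula: Gradient = rise / run * 100
Gradient = 4.5 / 66.4 * 100 = 6.8%

6.8


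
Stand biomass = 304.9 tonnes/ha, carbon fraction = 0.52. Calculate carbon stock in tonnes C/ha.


Formula: Carbon Stock = Biomass * Carbon Fraction
C = 304.9 t/ha * 0.52
C = 158.5 t C/ha

158.5


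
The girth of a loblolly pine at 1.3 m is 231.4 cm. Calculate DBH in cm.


Formula: DBH = C / pi
DBH = 231.4 / pi
pi = 3.14159...
DBH = 73.7 cm

73.7


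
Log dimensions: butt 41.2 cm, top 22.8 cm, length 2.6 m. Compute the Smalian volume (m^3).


Smalian: V = (A1 + A2)/2 * L,  A = pi*(D/200)^2
A1 = pi*(41.2/200)^2 = 0.133317 m^2
A2 = pi*(22.8/200)^2 = 0.040828 m^2
V = (0.133317+0.040828)/2*2.6 = 0.2264 m^3

0.2264


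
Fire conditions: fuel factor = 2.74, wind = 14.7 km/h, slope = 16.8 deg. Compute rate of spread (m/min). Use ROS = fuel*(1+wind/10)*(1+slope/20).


Formula: ROS = fuel * (1 + wind/10) * (1 + slope/20)
Wind factor = 1 + 14.7/10 = 2.47
Slope factor = 1 + 16.8/20 = 1.84
ROS = 2.74 * 2.47 * 1.84 = 12.45 m/min

12.45


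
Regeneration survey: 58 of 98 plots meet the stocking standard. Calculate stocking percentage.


Formula: Stocking % = stocked plots / total plots * 100
Stocking = 58 / 98 * 100
Stocking = 0.5918 * 100 = 59.2%

59.2


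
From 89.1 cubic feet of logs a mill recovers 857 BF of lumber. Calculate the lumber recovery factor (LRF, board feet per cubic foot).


Formula: LRF = Lumber Output (BF) / Log Input (ft^3)
LRF = 857 BF / 89.1 ft^3
LRF = 9.62 BF/ft^3

9.62


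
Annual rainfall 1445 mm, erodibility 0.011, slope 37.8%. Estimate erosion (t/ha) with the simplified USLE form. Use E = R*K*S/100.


Formula: E = R * K * S / 100  (simplified USLE)
R * K = 1445 * 0.011 = 15.895
E = 15.895 * 37.8 / 100 = 6.01 t/ha

6.01


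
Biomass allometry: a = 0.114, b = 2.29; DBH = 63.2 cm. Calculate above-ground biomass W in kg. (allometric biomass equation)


Formula: W = a * DBH^b  (allometric power law)
DBH^b = 63.2^2.29 = 13293.5848
W = 0.114 * 13293.5848 = 1515.5 kg

1515.5
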